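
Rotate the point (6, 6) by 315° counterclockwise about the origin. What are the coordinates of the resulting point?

Rotation matrix for 315°: [[cos 315°, -sin 315°], [sin 315°, cos 315°]] ≈ [[0.707107, 0.707107], [-0.707107, 0.707107]]
[[0.707107, 0.707107], [-0.707107, 0.707107]] × [6, 6]ᵀ ≈ [8.4853, 0]ᵀ
Result: (8.4853, 0)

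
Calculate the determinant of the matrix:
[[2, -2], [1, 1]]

For a 2×2 matrix [[a, b], [c, d]], det = ad - bc
det = (2)(1) - (-2)(1) = 2 - -2 = 4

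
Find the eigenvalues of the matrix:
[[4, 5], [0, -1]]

Characteristic equation: det(A - λI) = 0
λ² - (trace)λ + (det) = 0
trace = 4 + -1 = 3, det = (4)(-1) - (5)(0) = -4
λ² - (3)λ + (-4) = 0
λ = (3 ± √((3)² - 4·(-4))) / 2 = (3 ± √25) / 2
Solving: λ = -1, 4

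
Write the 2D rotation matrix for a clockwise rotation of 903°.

Rotation matrix formula: [[cos θ, -sin θ], [sin θ, cos θ]]
A clockwise rotation by 903° is equivalent to a counterclockwise rotation by -903°.
For θ = -903°:
cos(-903°) = -0.9986
sin(-903°) = 0.0523
Result: [[-0.9986, -0.0523], [0.0523, -0.9986]]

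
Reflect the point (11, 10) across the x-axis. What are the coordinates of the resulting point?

Reflection across x-axis: (11, 10) → (11, -10)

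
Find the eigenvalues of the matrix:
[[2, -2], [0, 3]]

Characteristic equation: det(A - λI) = 0
λ² - (trace)λ + (det) = 0
trace = 2 + 3 = 5, det = (2)(3) - (-2)(0) = 6
λ² - (5)λ + (6) = 0
λ = (5 ± √((5)² - 4·(6))) / 2 = (5 ± √1) / 2
Solving: λ = 2, 3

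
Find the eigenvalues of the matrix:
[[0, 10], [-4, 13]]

Characteristic equation: det(A - λI) = 0
λ² - (trace)λ + (det) = 0
trace = 0 + 13 = 13, det = (0)(13) - (10)(-4) = 40
λ² - (13)λ + (40) = 0
λ = (13 ± √((13)² - 4·(40))) / 2 = (13 ± √9) / 2
Solving: λ = 5, 8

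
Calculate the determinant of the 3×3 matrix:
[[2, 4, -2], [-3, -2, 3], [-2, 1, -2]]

Expansion along first row:
det = 2·det([[-2,3],[1,-2]]) - 4·det([[-3,3],[-2,-2]]) + -2·det([[-3,-2],[-2,1]])
    = 2·(-2·-2 - 3·1) - 4·(-3·-2 - 3·-2) + -2·(-3·1 - -2·-2)
    = 2·1 - 4·12 + -2·-7
    = 2 + -48 + 14 = -32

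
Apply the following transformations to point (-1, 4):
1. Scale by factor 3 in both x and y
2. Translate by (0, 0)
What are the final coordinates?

Step 1: Scale (-1, 4) by 3 → (-3, 12)
Step 2: Translate by (0, 0) → (-3, 12)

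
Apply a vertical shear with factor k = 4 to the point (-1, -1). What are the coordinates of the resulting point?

Shear matrix for vertical shear with factor k = 4:
[[1, 0], [4, 1]]
Result: (-1, -1) → (-1, -5)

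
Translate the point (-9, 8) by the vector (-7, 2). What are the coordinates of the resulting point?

Translation by (-7, 2) (homogeneous matrix [[1, 0, -7], [0, 1, 2], [0, 0, 1]]):
x' = -9 + -7 = -16
y' = 8 + 2 = 10
Result: (-16, 10)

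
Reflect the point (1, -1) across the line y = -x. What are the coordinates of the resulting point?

Reflection across line y = -x: (1, -1) → (1, -1)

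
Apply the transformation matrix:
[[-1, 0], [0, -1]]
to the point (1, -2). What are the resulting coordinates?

Matrix multiplication:
[[-1, 0], [0, -1]] × [1, -2]ᵀ
= [(-1)(1) + (0)(-2), (0)(1) + (-1)(-2)]ᵀ
= [-1, 2]ᵀ
Result: (-1, 2)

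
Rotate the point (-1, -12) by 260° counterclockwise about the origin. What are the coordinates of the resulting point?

Rotation matrix for 260°: [[cos 260°, -sin 260°], [sin 260°, cos 260°]] ≈ [[-0.173648, 0.984808], [-0.984808, -0.173648]]
[[-0.173648, 0.984808], [-0.984808, -0.173648]] × [-1, -12]ᵀ ≈ [-11.6440, 3.0686]ᵀ
Result: (-11.6440, 3.0686)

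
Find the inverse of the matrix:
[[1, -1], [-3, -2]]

For [[a,b],[c,d]], inverse = (1/det)·[[d,-b],[-c,a]]
det = (1)(-2) - (-1)(-3) = -2 - 3 = -5
Inverse = (1/-5)·[[-2, 1], [3, 1]]
= [[2/5, -1/5], [-3/5, -1/5]]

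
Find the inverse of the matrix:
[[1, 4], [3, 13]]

For [[a,b],[c,d]], inverse = (1/det)·[[d,-b],[-c,a]]
det = (1)(13) - (4)(3) = 13 - 12 = 1
Inverse = [[13, -4], [-3, 1]]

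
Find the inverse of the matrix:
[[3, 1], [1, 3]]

For [[a,b],[c,d]], inverse = (1/det)·[[d,-b],[-c,a]]
det = (3)(3) - (1)(1) = 9 - 1 = 8
Inverse = (1/8)·[[3, -1], [-1, 3]]
= [[3/8, -1/8], [-1/8, 3/8]]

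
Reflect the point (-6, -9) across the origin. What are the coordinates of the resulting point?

Reflection across origin: (-6, -9) → (6, 9)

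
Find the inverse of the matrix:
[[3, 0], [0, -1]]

For [[a,b],[c,d]], inverse = (1/det)·[[d,-b],[-c,a]]
det = (3)(-1) - (0)(0) = -3 - 0 = -3
Inverse = (1/-3)·[[-1, 0], [0, 3]]
= [[1/3, 0], [0, -1]]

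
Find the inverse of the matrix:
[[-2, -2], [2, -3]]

For [[a,b],[c,d]], inverse = (1/det)·[[d,-b],[-c,a]]
det = (-2)(-3) - (-2)(2) = 6 - -4 = 10
Inverse = (1/10)·[[-3, 2], [-2, -2]]
= [[-3/10, 1/5], [-1/5, -1/5]]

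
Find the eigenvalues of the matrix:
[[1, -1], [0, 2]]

Characteristic equation: det(A - λI) = 0
λ² - (trace)λ + (det) = 0
trace = 1 + 2 = 3, det = (1)(2) - (-1)(0) = 2
λ² - (3)λ + (2) = 0
λ = (3 ± √((3)² - 4·(2))) / 2 = (3 ± √1) / 2
Solving: λ = 1, 2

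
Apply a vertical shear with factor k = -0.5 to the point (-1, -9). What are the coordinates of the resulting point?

Shear matrix for vertical shear with factor k = -0.5:
[[1, 0], [-0.50, 1]]
Result: (-1, -9) → (-1, -8.5)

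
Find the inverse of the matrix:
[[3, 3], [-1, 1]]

For [[a,b],[c,d]], inverse = (1/det)·[[d,-b],[-c,a]]
det = (3)(1) - (3)(-1) = 3 - -3 = 6
Inverse = (1/6)·[[1, -3], [1, 3]]
= [[1/6, -1/2], [1/6, 1/2]]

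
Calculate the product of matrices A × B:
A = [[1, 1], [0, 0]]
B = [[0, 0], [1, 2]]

Matrix multiplication:
C[0][0] = 1×0 + 1×1 = 1
C[0][1] = 1×0 + 1×2 = 2
C[1][0] = 0×0 + 0×1 = 0
C[1][1] = 0×0 + 0×2 = 0
Result: [[1, 2], [0, 0]]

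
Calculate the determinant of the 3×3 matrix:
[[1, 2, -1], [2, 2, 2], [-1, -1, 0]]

Expansion along first row:
det = 1·det([[2,2],[-1,0]]) - 2·det([[2,2],[-1,0]]) + -1·det([[2,2],[-1,-1]])
    = 1·(2·0 - 2·-1) - 2·(2·0 - 2·-1) + -1·(2·-1 - 2·-1)
    = 1·2 - 2·2 + -1·0
    = 2 + -4 + 0 = -2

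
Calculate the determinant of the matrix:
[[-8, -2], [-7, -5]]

For a 2×2 matrix [[a, b], [c, d]], det = ad - bc
det = (-8)(-5) - (-2)(-7) = 40 - 14 = 26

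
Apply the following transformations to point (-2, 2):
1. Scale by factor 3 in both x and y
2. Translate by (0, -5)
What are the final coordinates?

Step 1: Scale (-2, 2) by 3 → (-6, 6)
Step 2: Translate by (0, -5) → (-6, 1)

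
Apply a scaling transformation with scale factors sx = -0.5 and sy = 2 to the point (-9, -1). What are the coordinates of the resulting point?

Scaling matrix:
[[-0.50, 0], [0, 2]]
Result: (-9 × -0.5, -1 × 2) = (4.5, -2)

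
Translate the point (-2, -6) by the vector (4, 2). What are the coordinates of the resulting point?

Translation by (4, 2) (homogeneous matrix [[1, 0, 4], [0, 1, 2], [0, 0, 1]]):
x' = -2 + 4 = 2
y' = -6 + 2 = -4
Result: (2, -4)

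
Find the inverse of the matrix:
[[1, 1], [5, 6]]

For [[a,b],[c,d]], inverse = (1/det)·[[d,-b],[-c,a]]
det = (1)(6) - (1)(5) = 6 - 5 = 1
Inverse = [[6, -1], [-5, 1]]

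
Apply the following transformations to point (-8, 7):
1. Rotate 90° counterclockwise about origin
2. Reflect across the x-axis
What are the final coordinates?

Step 1: Rotate 90° → (-7, -8)
Step 2: Reflect across x-axis → (-7, 8)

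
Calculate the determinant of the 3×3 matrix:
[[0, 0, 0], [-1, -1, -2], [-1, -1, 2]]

Expansion along first row:
det = 0·det([[-1,-2],[-1,2]]) - 0·det([[-1,-2],[-1,2]]) + 0·det([[-1,-1],[-1,-1]])
    = 0·(-1·2 - -2·-1) - 0·(-1·2 - -2·-1) + 0·(-1·-1 - -1·-1)
    = 0·-4 - 0·-4 + 0·0
    = 0 + 0 + 0 = 0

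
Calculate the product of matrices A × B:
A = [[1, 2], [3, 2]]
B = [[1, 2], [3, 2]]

Matrix multiplication:
C[0][0] = 1×1 + 2×3 = 7
C[0][1] = 1×2 + 2×2 = 6
C[1][0] = 3×1 + 2×3 = 9
C[1][1] = 3×2 + 2×2 = 10
Result: [[7, 6], [9, 10]]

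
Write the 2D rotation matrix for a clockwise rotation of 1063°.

Rotation matrix formula: [[cos θ, -sin θ], [sin θ, cos θ]]
A clockwise rotation by 1063° is equivalent to a counterclockwise rotation by -1063°.
For θ = -1063°:
cos(-1063°) = 0.9563
sin(-1063°) = 0.2924
Result: [[0.9563, -0.2924], [0.2924, 0.9563]]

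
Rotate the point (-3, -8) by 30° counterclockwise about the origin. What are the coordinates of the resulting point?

Rotation matrix for 30°: [[cos 30°, -sin 30°], [sin 30°, cos 30°]] ≈ [[0.866025, -0.500000], [0.500000, 0.866025]]
[[0.866025, -0.500000], [0.500000, 0.866025]] × [-3, -8]ᵀ ≈ [1.4019, -8.4282]ᵀ
Result: (1.4019, -8.4282)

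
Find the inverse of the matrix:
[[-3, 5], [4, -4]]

For [[a,b],[c,d]], inverse = (1/det)·[[d,-b],[-c,a]]
det = (-3)(-4) - (5)(4) = 12 - 20 = -8
Inverse = (1/-8)·[[-4, -5], [-4, -3]]
= [[1/2, 5/8], [1/2, 3/8]]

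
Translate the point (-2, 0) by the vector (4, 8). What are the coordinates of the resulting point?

Translation by (4, 8) (homogeneous matrix [[1, 0, 4], [0, 1, 8], [0, 0, 1]]):
x' = -2 + 4 = 2
y' = 0 + 8 = 8
Result: (2, 8)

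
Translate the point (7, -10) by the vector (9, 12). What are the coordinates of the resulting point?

Translation by (9, 12) (homogeneous matrix [[1, 0, 9], [0, 1, 12], [0, 0, 1]]):
x' = 7 + 9 = 16
y' = -10 + 12 = 2
Result: (16, 2)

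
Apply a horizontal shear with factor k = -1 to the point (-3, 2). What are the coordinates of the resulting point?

Shear matrix for horizontal shear with factor k = -1:
[[1, -1], [0, 1]]
Result: (-3, 2) → (-5, 2)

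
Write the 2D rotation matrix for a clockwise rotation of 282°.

Rotation matrix formula: [[cos θ, -sin θ], [sin θ, cos θ]]
A clockwise rotation by 282° is equivalent to a counterclockwise rotation by -282°.
For θ = -282°:
cos(-282°) = 0.2079
sin(-282°) = 0.9781
Result: [[0.2079, -0.9781], [0.9781, 0.2079]]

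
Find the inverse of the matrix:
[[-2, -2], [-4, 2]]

For [[a,b],[c,d]], inverse = (1/det)·[[d,-b],[-c,a]]
det = (-2)(2) - (-2)(-4) = -4 - 8 = -12
Inverse = (1/-12)·[[2, 2], [4, -2]]
= [[-1/6, -1/6], [-1/3, 1/6]]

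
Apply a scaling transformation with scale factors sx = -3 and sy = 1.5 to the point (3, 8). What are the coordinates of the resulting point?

Scaling matrix:
[[-3, 0], [0, 1.50]]
Result: (3 × -3, 8 × 1.5) = (-9, 12)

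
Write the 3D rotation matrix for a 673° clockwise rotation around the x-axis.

Rotation matrix for clockwise 673° around x-axis:
A clockwise rotation by 673° is a counterclockwise rotation by -673°.
cos(-673°) = 0.6820, sin(-673°) = 0.7314
Result: [[1, 0, 0], [0, 0.6820, -0.7314], [0, 0.7314, 0.6820]]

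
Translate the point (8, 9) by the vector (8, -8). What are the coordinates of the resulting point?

Translation by (8, -8) (homogeneous matrix [[1, 0, 8], [0, 1, -8], [0, 0, 1]]):
x' = 8 + 8 = 16
y' = 9 + -8 = 1
Result: (16, 1)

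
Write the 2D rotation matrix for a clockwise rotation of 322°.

Rotation matrix formula: [[cos θ, -sin θ], [sin θ, cos θ]]
A clockwise rotation by 322° is equivalent to a counterclockwise rotation by -322°.
For θ = -322°:
cos(-322°) = 0.7880
sin(-322°) = 0.6157
Result: [[0.7880, -0.6157], [0.6157, 0.7880]]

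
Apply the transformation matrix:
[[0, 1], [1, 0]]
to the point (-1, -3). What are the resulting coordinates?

Matrix multiplication:
[[0, 1], [1, 0]] × [-1, -3]ᵀ
= [(0)(-1) + (1)(-3), (1)(-1) + (0)(-3)]ᵀ
= [-3, -1]ᵀ
Result: (-3, -1)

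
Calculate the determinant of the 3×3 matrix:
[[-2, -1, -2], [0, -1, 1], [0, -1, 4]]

Expansion along first row:
det = -2·det([[-1,1],[-1,4]]) - -1·det([[0,1],[0,4]]) + -2·det([[0,-1],[0,-1]])
    = -2·(-1·4 - 1·-1) - -1·(0·4 - 1·0) + -2·(0·-1 - -1·0)
    = -2·-3 - -1·0 + -2·0
    = 6 + 0 + 0 = 6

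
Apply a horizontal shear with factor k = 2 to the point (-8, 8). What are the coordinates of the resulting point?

Shear matrix for horizontal shear with factor k = 2:
[[1, 2], [0, 1]]
Result: (-8, 8) → (8, 8)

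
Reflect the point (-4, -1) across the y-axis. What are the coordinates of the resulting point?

Reflection across y-axis: (-4, -1) → (4, -1)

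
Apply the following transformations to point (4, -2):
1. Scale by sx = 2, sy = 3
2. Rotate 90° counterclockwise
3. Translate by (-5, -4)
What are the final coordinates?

Step 1: Scale → (8, -6)
Step 2: Rotate 90° → (6, 8)
Step 3: Translate → (1, 4)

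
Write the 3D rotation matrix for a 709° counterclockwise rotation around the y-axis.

Rotation matrix for counterclockwise 709° around y-axis:
cos(709°) = 0.9816, sin(709°) = -0.1908
Result: [[0.9816, 0, -0.1908], [0, 1, 0], [0.1908, 0, 0.9816]]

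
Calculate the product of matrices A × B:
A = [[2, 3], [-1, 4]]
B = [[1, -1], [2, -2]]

Matrix multiplication:
C[0][0] = 2×1 + 3×2 = 8
C[0][1] = 2×-1 + 3×-2 = -8
C[1][0] = -1×1 + 4×2 = 7
C[1][1] = -1×-1 + 4×-2 = -7
Result: [[8, -8], [7, -7]]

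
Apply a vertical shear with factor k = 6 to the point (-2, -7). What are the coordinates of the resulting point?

Shear matrix for vertical shear with factor k = 6:
[[1, 0], [6, 1]]
Result: (-2, -7) → (-2, -19)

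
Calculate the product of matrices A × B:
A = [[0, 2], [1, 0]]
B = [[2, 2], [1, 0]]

Matrix multiplication:
C[0][0] = 0×2 + 2×1 = 2
C[0][1] = 0×2 + 2×0 = 0
C[1][0] = 1×2 + 0×1 = 2
C[1][1] = 1×2 + 0×0 = 2
Result: [[2, 0], [2, 2]]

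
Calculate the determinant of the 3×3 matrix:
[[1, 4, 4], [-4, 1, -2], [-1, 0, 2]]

Expansion along first row:
det = 1·det([[1,-2],[0,2]]) - 4·det([[-4,-2],[-1,2]]) + 4·det([[-4,1],[-1,0]])
    = 1·(1·2 - -2·0) - 4·(-4·2 - -2·-1) + 4·(-4·0 - 1·-1)
    = 1·2 - 4·-10 + 4·1
    = 2 + 40 + 4 = 46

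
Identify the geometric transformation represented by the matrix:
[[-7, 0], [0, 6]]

This matrix represents: non-uniform scaling by sx = -7, sy = 6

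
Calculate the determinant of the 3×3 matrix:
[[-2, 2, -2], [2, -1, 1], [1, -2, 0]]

Expansion along first row:
det = -2·det([[-1,1],[-2,0]]) - 2·det([[2,1],[1,0]]) + -2·det([[2,-1],[1,-2]])
    = -2·(-1·0 - 1·-2) - 2·(2·0 - 1·1) + -2·(2·-2 - -1·1)
    = -2·2 - 2·-1 + -2·-3
    = -4 + 2 + 6 = 4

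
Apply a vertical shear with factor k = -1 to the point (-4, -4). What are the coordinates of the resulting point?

Shear matrix for vertical shear with factor k = -1:
[[1, 0], [-1, 1]]
Result: (-4, -4) → (-4, 0)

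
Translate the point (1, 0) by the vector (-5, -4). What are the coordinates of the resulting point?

Translation by (-5, -4) (homogeneous matrix [[1, 0, -5], [0, 1, -4], [0, 0, 1]]):
x' = 1 + -5 = -4
y' = 0 + -4 = -4
Result: (-4, -4)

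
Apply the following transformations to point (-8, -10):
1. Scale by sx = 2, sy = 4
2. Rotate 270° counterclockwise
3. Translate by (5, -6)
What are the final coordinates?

Step 1: Scale → (-16, -40)
Step 2: Rotate 270° → (-40, 16)
Step 3: Translate → (-35, 10)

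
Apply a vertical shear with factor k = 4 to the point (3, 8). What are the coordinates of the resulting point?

Shear matrix for vertical shear with factor k = 4:
[[1, 0], [4, 1]]
Result: (3, 8) → (3, 20)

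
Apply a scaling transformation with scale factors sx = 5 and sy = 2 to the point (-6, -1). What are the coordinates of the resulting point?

Scaling matrix:
[[5, 0], [0, 2]]
Result: (-6 × 5, -1 × 2) = (-30, -2)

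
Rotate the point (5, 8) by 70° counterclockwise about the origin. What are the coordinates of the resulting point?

Rotation matrix for 70°: [[cos 70°, -sin 70°], [sin 70°, cos 70°]] ≈ [[0.342020, -0.939693], [0.939693, 0.342020]]
[[0.342020, -0.939693], [0.939693, 0.342020]] × [5, 8]ᵀ ≈ [-5.8074, 7.4346]ᵀ
Result: (-5.8074, 7.4346)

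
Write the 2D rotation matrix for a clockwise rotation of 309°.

Rotation matrix formula: [[cos θ, -sin θ], [sin θ, cos θ]]
A clockwise rotation by 309° is equivalent to a counterclockwise rotation by -309°.
For θ = -309°:
cos(-309°) = 0.6293
sin(-309°) = 0.7771
Result: [[0.6293, -0.7771], [0.7771, 0.6293]]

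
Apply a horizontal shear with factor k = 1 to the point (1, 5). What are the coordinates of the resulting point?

Shear matrix for horizontal shear with factor k = 1:
[[1, 1], [0, 1]]
Result: (1, 5) → (6, 5)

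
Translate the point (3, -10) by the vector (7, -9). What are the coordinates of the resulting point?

Translation by (7, -9) (homogeneous matrix [[1, 0, 7], [0, 1, -9], [0, 0, 1]]):
x' = 3 + 7 = 10
y' = -10 + -9 = -19
Result: (10, -19)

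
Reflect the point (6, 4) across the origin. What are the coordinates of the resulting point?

Reflection across origin: (6, 4) → (-6, -4)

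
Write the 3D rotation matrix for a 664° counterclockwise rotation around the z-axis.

Rotation matrix for counterclockwise 664° around z-axis:
cos(664°) = 0.5592, sin(664°) = -0.8290
Result: [[0.5592, 0.8290, 0], [-0.8290, 0.5592, 0], [0, 0, 1]]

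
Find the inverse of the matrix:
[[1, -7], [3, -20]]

For [[a,b],[c,d]], inverse = (1/det)·[[d,-b],[-c,a]]
det = (1)(-20) - (-7)(3) = -20 - -21 = 1
Inverse = [[-20, 7], [-3, 1]]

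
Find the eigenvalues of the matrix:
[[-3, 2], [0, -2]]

Characteristic equation: det(A - λI) = 0
λ² - (trace)λ + (det) = 0
trace = -3 + -2 = -5, det = (-3)(-2) - (2)(0) = 6
λ² - (-5)λ + (6) = 0
λ = (-5 ± √((-5)² - 4·(6))) / 2 = (-5 ± √1) / 2
Solving: λ = -3, -2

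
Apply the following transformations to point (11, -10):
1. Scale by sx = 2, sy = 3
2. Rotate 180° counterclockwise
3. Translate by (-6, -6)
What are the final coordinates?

Step 1: Scale → (22, -30)
Step 2: Rotate 180° → (-22, 30)
Step 3: Translate → (-28, 24)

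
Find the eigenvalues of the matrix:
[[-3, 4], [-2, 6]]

Characteristic equation: det(A - λI) = 0
λ² - (trace)λ + (det) = 0
trace = -3 + 6 = 3, det = (-3)(6) - (4)(-2) = -10
λ² - (3)λ + (-10) = 0
λ = (3 ± √((3)² - 4·(-10))) / 2 = (3 ± √49) / 2
Solving: λ = -2, 5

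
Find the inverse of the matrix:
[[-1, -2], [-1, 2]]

For [[a,b],[c,d]], inverse = (1/det)·[[d,-b],[-c,a]]
det = (-1)(2) - (-2)(-1) = -2 - 2 = -4
Inverse = (1/-4)·[[2, 2], [1, -1]]
= [[-1/2, -1/2], [-1/4, 1/4]]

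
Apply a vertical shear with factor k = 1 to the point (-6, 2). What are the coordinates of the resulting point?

Shear matrix for vertical shear with factor k = 1:
[[1, 0], [1, 1]]
Result: (-6, 2) → (-6, -4)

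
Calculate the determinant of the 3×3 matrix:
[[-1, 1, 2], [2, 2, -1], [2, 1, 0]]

Expansion along first row:
det = -1·det([[2,-1],[1,0]]) - 1·det([[2,-1],[2,0]]) + 2·det([[2,2],[2,1]])
    = -1·(2·0 - -1·1) - 1·(2·0 - -1·2) + 2·(2·1 - 2·2)
    = -1·1 - 1·2 + 2·-2
    = -1 + -2 + -4 = -7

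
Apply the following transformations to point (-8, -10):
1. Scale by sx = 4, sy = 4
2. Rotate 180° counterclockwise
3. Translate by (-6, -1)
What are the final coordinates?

Step 1: Scale → (-32, -40)
Step 2: Rotate 180° → (32, 40)
Step 3: Translate → (26, 39)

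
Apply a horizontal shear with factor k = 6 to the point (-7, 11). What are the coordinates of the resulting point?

Shear matrix for horizontal shear with factor k = 6:
[[1, 6], [0, 1]]
Result: (-7, 11) → (59, 11)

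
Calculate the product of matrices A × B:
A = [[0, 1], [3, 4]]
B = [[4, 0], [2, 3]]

Matrix multiplication:
C[0][0] = 0×4 + 1×2 = 2
C[0][1] = 0×0 + 1×3 = 3
C[1][0] = 3×4 + 4×2 = 20
C[1][1] = 3×0 + 4×3 = 12
Result: [[2, 3], [20, 12]]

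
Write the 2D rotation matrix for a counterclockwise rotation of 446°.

Rotation matrix formula: [[cos θ, -sin θ], [sin θ, cos θ]]
For θ = 446°:
cos(446°) = 0.0698
sin(446°) = 0.9976
Result: [[0.0698, -0.9976], [0.9976, 0.0698]]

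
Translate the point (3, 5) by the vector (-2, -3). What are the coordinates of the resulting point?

Translation by (-2, -3) (homogeneous matrix [[1, 0, -2], [0, 1, -3], [0, 0, 1]]):
x' = 3 + -2 = 1
y' = 5 + -3 = 2
Result: (1, 2)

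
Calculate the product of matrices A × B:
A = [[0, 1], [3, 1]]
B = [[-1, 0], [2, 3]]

Matrix multiplication:
C[0][0] = 0×-1 + 1×2 = 2
C[0][1] = 0×0 + 1×3 = 3
C[1][0] = 3×-1 + 1×2 = -1
C[1][1] = 3×0 + 1×3 = 3
Result: [[2, 3], [-1, 3]]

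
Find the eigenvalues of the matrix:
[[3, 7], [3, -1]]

Characteristic equation: det(A - λI) = 0
λ² - (trace)λ + (det) = 0
trace = 3 + -1 = 2, det = (3)(-1) - (7)(3) = -24
λ² - (2)λ + (-24) = 0
λ = (2 ± √((2)² - 4·(-24))) / 2 = (2 ± √100) / 2
Solving: λ = -4, 6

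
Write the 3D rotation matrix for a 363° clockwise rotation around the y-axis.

Rotation matrix for clockwise 363° around y-axis:
A clockwise rotation by 363° is a counterclockwise rotation by -363°.
cos(-363°) = 0.9986, sin(-363°) = -0.0523
Result: [[0.9986, 0, -0.0523], [0, 1, 0], [0.0523, 0, 0.9986]]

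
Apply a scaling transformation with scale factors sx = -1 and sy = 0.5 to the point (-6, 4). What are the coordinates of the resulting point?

Scaling matrix:
[[-1, 0], [0, 0.50]]
Result: (-6 × -1, 4 × 0.5) = (6, 2)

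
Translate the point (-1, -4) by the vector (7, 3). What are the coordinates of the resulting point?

Translation by (7, 3) (homogeneous matrix [[1, 0, 7], [0, 1, 3], [0, 0, 1]]):
x' = -1 + 7 = 6
y' = -4 + 3 = -1
Result: (6, -1)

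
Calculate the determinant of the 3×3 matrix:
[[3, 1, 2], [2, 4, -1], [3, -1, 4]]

Expansion along first row:
det = 3·det([[4,-1],[-1,4]]) - 1·det([[2,-1],[3,4]]) + 2·det([[2,4],[3,-1]])
    = 3·(4·4 - -1·-1) - 1·(2·4 - -1·3) + 2·(2·-1 - 4·3)
    = 3·15 - 1·11 + 2·-14
    = 45 + -11 + -28 = 6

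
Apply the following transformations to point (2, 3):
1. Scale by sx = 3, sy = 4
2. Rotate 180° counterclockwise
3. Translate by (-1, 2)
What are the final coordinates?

Step 1: Scale → (6, 12)
Step 2: Rotate 180° → (-6, -12)
Step 3: Translate → (-7, -10)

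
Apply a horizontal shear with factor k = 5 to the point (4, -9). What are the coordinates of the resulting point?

Shear matrix for horizontal shear with factor k = 5:
[[1, 5], [0, 1]]
Result: (4, -9) → (-41, -9)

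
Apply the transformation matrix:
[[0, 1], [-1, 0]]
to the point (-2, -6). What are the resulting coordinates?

Matrix multiplication:
[[0, 1], [-1, 0]] × [-2, -6]ᵀ
= [(0)(-2) + (1)(-6), (-1)(-2) + (0)(-6)]ᵀ
= [-6, 2]ᵀ
Result: (-6, 2)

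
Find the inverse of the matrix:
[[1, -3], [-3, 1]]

For [[a,b],[c,d]], inverse = (1/det)·[[d,-b],[-c,a]]
det = (1)(1) - (-3)(-3) = 1 - 9 = -8
Inverse = (1/-8)·[[1, 3], [3, 1]]
= [[-1/8, -3/8], [-3/8, -1/8]]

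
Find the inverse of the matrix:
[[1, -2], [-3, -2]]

For [[a,b],[c,d]], inverse = (1/det)·[[d,-b],[-c,a]]
det = (1)(-2) - (-2)(-3) = -2 - 6 = -8
Inverse = (1/-8)·[[-2, 2], [3, 1]]
= [[1/4, -1/4], [-3/8, -1/8]]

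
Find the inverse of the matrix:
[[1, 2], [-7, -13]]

For [[a,b],[c,d]], inverse = (1/det)·[[d,-b],[-c,a]]
det = (1)(-13) - (2)(-7) = -13 - -14 = 1
Inverse = [[-13, -2], [7, 1]]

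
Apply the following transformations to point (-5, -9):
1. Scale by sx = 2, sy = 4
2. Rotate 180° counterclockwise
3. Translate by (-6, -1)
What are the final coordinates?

Step 1: Scale → (-10, -36)
Step 2: Rotate 180° → (10, 36)
Step 3: Translate → (4, 35)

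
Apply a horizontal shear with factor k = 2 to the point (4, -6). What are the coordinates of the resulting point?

Shear matrix for horizontal shear with factor k = 2:
[[1, 2], [0, 1]]
Result: (4, -6) → (-8, -6)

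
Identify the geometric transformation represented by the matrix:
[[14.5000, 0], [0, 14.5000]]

This matrix represents: uniform scaling by factor 14.5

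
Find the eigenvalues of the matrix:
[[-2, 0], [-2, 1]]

Characteristic equation: det(A - λI) = 0
λ² - (trace)λ + (det) = 0
trace = -2 + 1 = -1, det = (-2)(1) - (0)(-2) = -2
λ² - (-1)λ + (-2) = 0
λ = (-1 ± √((-1)² - 4·(-2))) / 2 = (-1 ± √9) / 2
Solving: λ = -2, 1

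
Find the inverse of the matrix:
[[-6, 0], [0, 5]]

For [[a,b],[c,d]], inverse = (1/det)·[[d,-b],[-c,a]]
det = (-6)(5) - (0)(0) = -30 - 0 = -30
Inverse = (1/-30)·[[5, 0], [0, -6]]
= [[-1/6, 0], [0, 1/5]]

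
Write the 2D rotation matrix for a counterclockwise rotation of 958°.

Rotation matrix formula: [[cos θ, -sin θ], [sin θ, cos θ]]
For θ = 958°:
cos(958°) = -0.5299
sin(958°) = -0.8480
Result: [[-0.5299, 0.8480], [-0.8480, -0.5299]]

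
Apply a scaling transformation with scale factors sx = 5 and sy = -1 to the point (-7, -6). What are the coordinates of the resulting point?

Scaling matrix:
[[5, 0], [0, -1]]
Result: (-7 × 5, -6 × -1) = (-35, 6)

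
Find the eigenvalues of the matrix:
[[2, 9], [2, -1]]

Characteristic equation: det(A - λI) = 0
λ² - (trace)λ + (det) = 0
trace = 2 + -1 = 1, det = (2)(-1) - (9)(2) = -20
λ² - (1)λ + (-20) = 0
λ = (1 ± √((1)² - 4·(-20))) / 2 = (1 ± √81) / 2
Solving: λ = -4, 5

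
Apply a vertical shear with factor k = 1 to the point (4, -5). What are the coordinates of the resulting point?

Shear matrix for vertical shear with factor k = 1:
[[1, 0], [1, 1]]
Result: (4, -5) → (4, -1)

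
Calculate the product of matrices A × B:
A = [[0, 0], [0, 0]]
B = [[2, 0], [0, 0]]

Matrix multiplication:
C[0][0] = 0×2 + 0×0 = 0
C[0][1] = 0×0 + 0×0 = 0
C[1][0] = 0×2 + 0×0 = 0
C[1][1] = 0×0 + 0×0 = 0
Result: [[0, 0], [0, 0]]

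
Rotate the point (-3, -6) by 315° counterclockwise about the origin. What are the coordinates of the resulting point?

Rotation matrix for 315°: [[cos 315°, -sin 315°], [sin 315°, cos 315°]] ≈ [[0.707107, 0.707107], [-0.707107, 0.707107]]
[[0.707107, 0.707107], [-0.707107, 0.707107]] × [-3, -6]ᵀ ≈ [-6.3640, -2.1213]ᵀ
Result: (-6.3640, -2.1213)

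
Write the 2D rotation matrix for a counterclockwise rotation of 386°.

Rotation matrix formula: [[cos θ, -sin θ], [sin θ, cos θ]]
For θ = 386°:
cos(386°) = 0.8988
sin(386°) = 0.4384
Result: [[0.8988, -0.4384], [0.4384, 0.8988]]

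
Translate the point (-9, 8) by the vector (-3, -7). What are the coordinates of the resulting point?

Translation by (-3, -7) (homogeneous matrix [[1, 0, -3], [0, 1, -7], [0, 0, 1]]):
x' = -9 + -3 = -12
y' = 8 + -7 = 1
Result: (-12, 1)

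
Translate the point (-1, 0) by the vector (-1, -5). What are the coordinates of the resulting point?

Translation by (-1, -5) (homogeneous matrix [[1, 0, -1], [0, 1, -5], [0, 0, 1]]):
x' = -1 + -1 = -2
y' = 0 + -5 = -5
Result: (-2, -5)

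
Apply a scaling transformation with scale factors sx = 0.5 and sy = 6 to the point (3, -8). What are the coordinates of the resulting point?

Scaling matrix:
[[0.50, 0], [0, 6]]
Result: (3 × 0.5, -8 × 6) = (1.5, -48)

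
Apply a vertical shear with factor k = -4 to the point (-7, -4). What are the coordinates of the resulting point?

Shear matrix for vertical shear with factor k = -4:
[[1, 0], [-4, 1]]
Result: (-7, -4) → (-7, 24)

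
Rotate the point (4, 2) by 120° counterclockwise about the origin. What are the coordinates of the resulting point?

Rotation matrix for 120°: [[cos 120°, -sin 120°], [sin 120°, cos 120°]] ≈ [[-0.500000, -0.866025], [0.866025, -0.500000]]
[[-0.500000, -0.866025], [0.866025, -0.500000]] × [4, 2]ᵀ ≈ [-3.7321, 2.4641]ᵀ
Result: (-3.7321, 2.4641)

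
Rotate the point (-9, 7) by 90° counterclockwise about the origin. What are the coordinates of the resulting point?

Rotation matrix for 90°: [[cos 90°, -sin 90°], [sin 90°, cos 90°]] = [[0, -1], [1, 0]]
[[0, -1], [1, 0]] × [-9, 7]ᵀ = [-7, -9]ᵀ
Result: (-7, -9)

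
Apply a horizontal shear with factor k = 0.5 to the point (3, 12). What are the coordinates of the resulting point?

Shear matrix for horizontal shear with factor k = 0.5:
[[1, 0.50], [0, 1]]
Result: (3, 12) → (9, 12)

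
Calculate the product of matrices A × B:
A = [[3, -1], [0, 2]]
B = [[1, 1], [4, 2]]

Matrix multiplication:
C[0][0] = 3×1 + -1×4 = -1
C[0][1] = 3×1 + -1×2 = 1
C[1][0] = 0×1 + 2×4 = 8
C[1][1] = 0×1 + 2×2 = 4
Result: [[-1, 1], [8, 4]]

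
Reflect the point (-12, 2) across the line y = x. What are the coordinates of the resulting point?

Reflection across line y = x: (-12, 2) → (2, -12)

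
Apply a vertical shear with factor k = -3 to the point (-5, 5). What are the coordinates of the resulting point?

Shear matrix for vertical shear with factor k = -3:
[[1, 0], [-3, 1]]
Result: (-5, 5) → (-5, 20)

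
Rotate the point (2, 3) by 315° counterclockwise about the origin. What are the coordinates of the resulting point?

Rotation matrix for 315°: [[cos 315°, -sin 315°], [sin 315°, cos 315°]] ≈ [[0.707107, 0.707107], [-0.707107, 0.707107]]
[[0.707107, 0.707107], [-0.707107, 0.707107]] × [2, 3]ᵀ ≈ [3.5355, 0.7071]ᵀ
Result: (3.5355, 0.7071)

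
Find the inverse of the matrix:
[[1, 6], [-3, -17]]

For [[a,b],[c,d]], inverse = (1/det)·[[d,-b],[-c,a]]
det = (1)(-17) - (6)(-3) = -17 - -18 = 1
Inverse = [[-17, -6], [3, 1]]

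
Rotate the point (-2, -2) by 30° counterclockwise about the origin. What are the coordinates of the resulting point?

Rotation matrix for 30°: [[cos 30°, -sin 30°], [sin 30°, cos 30°]] ≈ [[0.866025, -0.500000], [0.500000, 0.866025]]
[[0.866025, -0.500000], [0.500000, 0.866025]] × [-2, -2]ᵀ ≈ [-0.7321, -2.7321]ᵀ
Result: (-0.7321, -2.7321)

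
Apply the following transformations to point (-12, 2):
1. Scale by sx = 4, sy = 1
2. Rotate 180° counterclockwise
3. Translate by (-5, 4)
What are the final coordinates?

Step 1: Scale → (-48, 2)
Step 2: Rotate 180° → (48, -2)
Step 3: Translate → (43, 2)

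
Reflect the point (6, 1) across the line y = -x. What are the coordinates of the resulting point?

Reflection across line y = -x: (6, 1) → (-1, -6)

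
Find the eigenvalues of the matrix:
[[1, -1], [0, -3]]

Characteristic equation: det(A - λI) = 0
λ² - (trace)λ + (det) = 0
trace = 1 + -3 = -2, det = (1)(-3) - (-1)(0) = -3
λ² - (-2)λ + (-3) = 0
λ = (-2 ± √((-2)² - 4·(-3))) / 2 = (-2 ± √16) / 2
Solving: λ = -3, 1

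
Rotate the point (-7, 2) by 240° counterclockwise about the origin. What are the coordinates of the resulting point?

Rotation matrix for 240°: [[cos 240°, -sin 240°], [sin 240°, cos 240°]] ≈ [[-0.500000, 0.866025], [-0.866025, -0.500000]]
[[-0.500000, 0.866025], [-0.866025, -0.500000]] × [-7, 2]ᵀ ≈ [5.2321, 5.0622]ᵀ
Result: (5.2321, 5.0622)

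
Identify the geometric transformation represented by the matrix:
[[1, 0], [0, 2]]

This matrix represents: non-uniform scaling by sx = 1, sy = 2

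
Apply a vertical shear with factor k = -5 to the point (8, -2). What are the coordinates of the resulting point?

Shear matrix for vertical shear with factor k = -5:
[[1, 0], [-5, 1]]
Result: (8, -2) → (8, -42)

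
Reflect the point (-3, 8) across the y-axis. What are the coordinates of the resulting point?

Reflection across y-axis: (-3, 8) → (3, 8)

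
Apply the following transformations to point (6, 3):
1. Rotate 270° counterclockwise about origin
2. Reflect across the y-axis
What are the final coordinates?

Step 1: Rotate 270° → (3, -6)
Step 2: Reflect across y-axis → (-3, -6)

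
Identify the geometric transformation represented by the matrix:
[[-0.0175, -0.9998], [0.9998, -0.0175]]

This matrix represents: rotation by 91° counterclockwise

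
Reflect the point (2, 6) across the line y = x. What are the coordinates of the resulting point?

Reflection across line y = x: (2, 6) → (6, 2)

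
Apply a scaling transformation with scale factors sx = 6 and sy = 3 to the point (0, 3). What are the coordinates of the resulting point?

Scaling matrix:
[[6, 0], [0, 3]]
Result: (0 × 6, 3 × 3) = (0, 9)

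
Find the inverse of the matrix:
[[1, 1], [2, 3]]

For [[a,b],[c,d]], inverse = (1/det)·[[d,-b],[-c,a]]
det = (1)(3) - (1)(2) = 3 - 2 = 1
Inverse = [[3, -1], [-2, 1]]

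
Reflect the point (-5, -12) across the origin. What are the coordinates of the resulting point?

Reflection across origin: (-5, -12) → (5, 12)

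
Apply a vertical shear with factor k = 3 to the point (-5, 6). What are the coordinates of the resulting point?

Shear matrix for vertical shear with factor k = 3:
[[1, 0], [3, 1]]
Result: (-5, 6) → (-5, -9)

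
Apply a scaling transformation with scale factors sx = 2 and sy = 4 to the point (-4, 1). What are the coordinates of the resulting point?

Scaling matrix:
[[2, 0], [0, 4]]
Result: (-4 × 2, 1 × 4) = (-8, 4)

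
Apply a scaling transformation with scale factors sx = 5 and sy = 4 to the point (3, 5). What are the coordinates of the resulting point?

Scaling matrix:
[[5, 0], [0, 4]]
Result: (3 × 5, 5 × 4) = (15, 20)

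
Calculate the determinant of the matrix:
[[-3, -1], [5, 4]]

For a 2×2 matrix [[a, b], [c, d]], det = ad - bc
det = (-3)(4) - (-1)(5) = -12 - -5 = -7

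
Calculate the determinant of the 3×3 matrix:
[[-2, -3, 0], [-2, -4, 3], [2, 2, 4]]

Expansion along first row:
det = -2·det([[-4,3],[2,4]]) - -3·det([[-2,3],[2,4]]) + 0·det([[-2,-4],[2,2]])
    = -2·(-4·4 - 3·2) - -3·(-2·4 - 3·2) + 0·(-2·2 - -4·2)
    = -2·-22 - -3·-14 + 0·4
    = 44 + -42 + 0 = 2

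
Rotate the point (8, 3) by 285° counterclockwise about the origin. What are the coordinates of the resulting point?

Rotation matrix for 285°: [[cos 285°, -sin 285°], [sin 285°, cos 285°]] ≈ [[0.258819, 0.965926], [-0.965926, 0.258819]]
[[0.258819, 0.965926], [-0.965926, 0.258819]] × [8, 3]ᵀ ≈ [4.9683, -6.9509]ᵀ
Result: (4.9683, -6.9509)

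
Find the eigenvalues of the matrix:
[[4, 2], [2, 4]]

Characteristic equation: det(A - λI) = 0
λ² - (trace)λ + (det) = 0
trace = 4 + 4 = 8, det = (4)(4) - (2)(2) = 12
λ² - (8)λ + (12) = 0
λ = (8 ± √((8)² - 4·(12))) / 2 = (8 ± √16) / 2
Solving: λ = 2, 6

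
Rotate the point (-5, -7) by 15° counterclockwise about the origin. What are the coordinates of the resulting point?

Rotation matrix for 15°: [[cos 15°, -sin 15°], [sin 15°, cos 15°]] ≈ [[0.965926, -0.258819], [0.258819, 0.965926]]
[[0.965926, -0.258819], [0.258819, 0.965926]] × [-5, -7]ᵀ ≈ [-3.0179, -8.0556]ᵀ
Result: (-3.0179, -8.0556)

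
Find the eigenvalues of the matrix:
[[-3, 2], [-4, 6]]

Characteristic equation: det(A - λI) = 0
λ² - (trace)λ + (det) = 0
trace = -3 + 6 = 3, det = (-3)(6) - (2)(-4) = -10
λ² - (3)λ + (-10) = 0
λ = (3 ± √((3)² - 4·(-10))) / 2 = (3 ± √49) / 2
Solving: λ = -2, 5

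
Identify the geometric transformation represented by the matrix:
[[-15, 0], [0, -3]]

This matrix represents: non-uniform scaling by sx = -15, sy = -3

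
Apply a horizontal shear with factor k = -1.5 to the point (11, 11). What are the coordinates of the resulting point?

Shear matrix for horizontal shear with factor k = -1.5:
[[1, -1.50], [0, 1]]
Result: (11, 11) → (-5.5, 11)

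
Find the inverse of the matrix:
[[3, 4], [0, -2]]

For [[a,b],[c,d]], inverse = (1/det)·[[d,-b],[-c,a]]
det = (3)(-2) - (4)(0) = -6 - 0 = -6
Inverse = (1/-6)·[[-2, -4], [0, 3]]
= [[1/3, 2/3], [0, -1/2]]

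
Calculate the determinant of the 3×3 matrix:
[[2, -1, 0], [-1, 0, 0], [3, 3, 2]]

Expansion along first row:
det = 2·det([[0,0],[3,2]]) - -1·det([[-1,0],[3,2]]) + 0·det([[-1,0],[3,3]])
    = 2·(0·2 - 0·3) - -1·(-1·2 - 0·3) + 0·(-1·3 - 0·3)
    = 2·0 - -1·-2 + 0·-3
    = 0 + -2 + 0 = -2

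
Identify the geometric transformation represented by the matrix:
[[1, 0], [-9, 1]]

This matrix represents: vertical shear with factor -9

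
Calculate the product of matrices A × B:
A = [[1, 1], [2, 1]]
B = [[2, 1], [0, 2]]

Matrix multiplication:
C[0][0] = 1×2 + 1×0 = 2
C[0][1] = 1×1 + 1×2 = 3
C[1][0] = 2×2 + 1×0 = 4
C[1][1] = 2×1 + 1×2 = 4
Result: [[2, 3], [4, 4]]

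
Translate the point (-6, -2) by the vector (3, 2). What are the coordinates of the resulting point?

Translation by (3, 2) (homogeneous matrix [[1, 0, 3], [0, 1, 2], [0, 0, 1]]):
x' = -6 + 3 = -3
y' = -2 + 2 = 0
Result: (-3, 0)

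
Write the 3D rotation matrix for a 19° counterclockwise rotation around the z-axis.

Rotation matrix for counterclockwise 19° around z-axis:
cos(19°) = 0.9455, sin(19°) = 0.3256
Result: [[0.9455, -0.3256, 0], [0.3256, 0.9455, 0], [0, 0, 1]]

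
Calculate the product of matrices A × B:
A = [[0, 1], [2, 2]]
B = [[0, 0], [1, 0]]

Matrix multiplication:
C[0][0] = 0×0 + 1×1 = 1
C[0][1] = 0×0 + 1×0 = 0
C[1][0] = 2×0 + 2×1 = 2
C[1][1] = 2×0 + 2×0 = 0
Result: [[1, 0], [2, 0]]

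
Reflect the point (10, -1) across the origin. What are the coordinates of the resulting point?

Reflection across origin: (10, -1) → (-10, 1)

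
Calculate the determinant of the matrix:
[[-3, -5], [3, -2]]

For a 2×2 matrix [[a, b], [c, d]], det = ad - bc
det = (-3)(-2) - (-5)(3) = 6 - -15 = 21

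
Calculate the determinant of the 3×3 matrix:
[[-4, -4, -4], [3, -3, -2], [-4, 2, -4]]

Expansion along first row:
det = -4·det([[-3,-2],[2,-4]]) - -4·det([[3,-2],[-4,-4]]) + -4·det([[3,-3],[-4,2]])
    = -4·(-3·-4 - -2·2) - -4·(3·-4 - -2·-4) + -4·(3·2 - -3·-4)
    = -4·16 - -4·-20 + -4·-6
    = -64 + -80 + 24 = -120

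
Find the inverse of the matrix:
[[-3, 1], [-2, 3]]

For [[a,b],[c,d]], inverse = (1/det)·[[d,-b],[-c,a]]
det = (-3)(3) - (1)(-2) = -9 - -2 = -7
Inverse = (1/-7)·[[3, -1], [2, -3]]
= [[-3/7, 1/7], [-2/7, 3/7]]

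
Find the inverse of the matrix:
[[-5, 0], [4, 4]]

For [[a,b],[c,d]], inverse = (1/det)·[[d,-b],[-c,a]]
det = (-5)(4) - (0)(4) = -20 - 0 = -20
Inverse = (1/-20)·[[4, 0], [-4, -5]]
= [[-1/5, 0], [1/5, 1/4]]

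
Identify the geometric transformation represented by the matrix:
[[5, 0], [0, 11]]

This matrix represents: non-uniform scaling by sx = 5, sy = 11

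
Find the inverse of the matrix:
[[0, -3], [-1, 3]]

For [[a,b],[c,d]], inverse = (1/det)·[[d,-b],[-c,a]]
det = (0)(3) - (-3)(-1) = 0 - 3 = -3
Inverse = (1/-3)·[[3, 3], [1, 0]]
= [[-1, -1], [-1/3, 0]]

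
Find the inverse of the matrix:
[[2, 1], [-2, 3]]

For [[a,b],[c,d]], inverse = (1/det)·[[d,-b],[-c,a]]
det = (2)(3) - (1)(-2) = 6 - -2 = 8
Inverse = (1/8)·[[3, -1], [2, 2]]
= [[3/8, -1/8], [1/4, 1/4]]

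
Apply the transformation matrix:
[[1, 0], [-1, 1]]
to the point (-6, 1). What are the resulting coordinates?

Matrix multiplication:
[[1, 0], [-1, 1]] × [-6, 1]ᵀ
= [(1)(-6) + (0)(1), (-1)(-6) + (1)(1)]ᵀ
= [-6, 7]ᵀ
Result: (-6, 7)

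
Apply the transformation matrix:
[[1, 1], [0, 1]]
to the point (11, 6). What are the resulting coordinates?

Matrix multiplication:
[[1, 1], [0, 1]] × [11, 6]ᵀ
= [(1)(11) + (1)(6), (0)(11) + (1)(6)]ᵀ
= [17, 6]ᵀ
Result: (17, 6)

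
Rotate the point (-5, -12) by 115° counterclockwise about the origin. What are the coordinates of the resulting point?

Rotation matrix for 115°: [[cos 115°, -sin 115°], [sin 115°, cos 115°]] ≈ [[-0.422618, -0.906308], [0.906308, -0.422618]]
[[-0.422618, -0.906308], [0.906308, -0.422618]] × [-5, -12]ᵀ ≈ [12.9888, 0.5399]ᵀ
Result: (12.9888, 0.5399)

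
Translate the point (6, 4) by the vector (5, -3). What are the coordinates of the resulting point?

Translation by (5, -3) (homogeneous matrix [[1, 0, 5], [0, 1, -3], [0, 0, 1]]):
x' = 6 + 5 = 11
y' = 4 + -3 = 1
Result: (11, 1)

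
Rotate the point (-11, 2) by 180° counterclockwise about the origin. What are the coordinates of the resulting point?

Rotation matrix for 180°: [[cos 180°, -sin 180°], [sin 180°, cos 180°]] = [[-1, 0], [0, -1]]
[[-1, 0], [0, -1]] × [-11, 2]ᵀ = [11, -2]ᵀ
Result: (11, -2)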